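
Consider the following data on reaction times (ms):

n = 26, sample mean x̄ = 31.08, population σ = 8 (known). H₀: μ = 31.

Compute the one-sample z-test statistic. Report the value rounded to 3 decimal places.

test statistic = 0.051

SE = σ/√n = 8/√26 = 1.5689
z = (x̄−μ₀)/SE = (31.08−31)/1.5689 = 0.0510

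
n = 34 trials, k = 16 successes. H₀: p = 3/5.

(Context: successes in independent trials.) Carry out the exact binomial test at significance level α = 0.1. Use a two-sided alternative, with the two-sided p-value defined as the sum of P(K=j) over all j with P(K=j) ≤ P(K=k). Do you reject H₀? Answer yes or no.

reject H₀: no

Exact binomial: n=34, k=16, p₀=3/5=0.6000
P(X=j) = C(n,j)·p₀^j·(1−p₀)^(n−j); p = Σ P(X=j) over j with P(X=j) ≤ P(X=16)
p-value (two-sided) = 0.16033
At α=0.1: p ≥ α → fail to reject H₀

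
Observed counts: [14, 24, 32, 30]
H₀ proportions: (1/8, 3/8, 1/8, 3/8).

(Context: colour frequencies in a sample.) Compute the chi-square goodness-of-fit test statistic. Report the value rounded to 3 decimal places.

test statistic = 36.960

n = 100; E_i = n·p_i = [12.50, 37.50, 12.50, 37.50]
χ² = (14−12.50)²/12.50 + (24−37.50)²/37.50 + (32−12.50)²/12.50 + (30−37.50)²/37.50 = 36.9600
df = 3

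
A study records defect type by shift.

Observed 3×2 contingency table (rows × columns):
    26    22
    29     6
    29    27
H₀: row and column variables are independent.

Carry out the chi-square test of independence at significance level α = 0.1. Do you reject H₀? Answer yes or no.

Row totals [48, 35, 56], col totals [84, 55], n=139
χ² = (26−29.01)²/29.01 + (22−18.99)²/18.99 + (29−21.15)²/21.15 + (6−13.85)²/13.85 + (29−33.84)²/33.84 + (27−22.16)²/22.16 = 9.8996
df = 2
p-value (upper-tail) = 0.00708
At α=0.1: p < α → reject H₀

reject H₀: yes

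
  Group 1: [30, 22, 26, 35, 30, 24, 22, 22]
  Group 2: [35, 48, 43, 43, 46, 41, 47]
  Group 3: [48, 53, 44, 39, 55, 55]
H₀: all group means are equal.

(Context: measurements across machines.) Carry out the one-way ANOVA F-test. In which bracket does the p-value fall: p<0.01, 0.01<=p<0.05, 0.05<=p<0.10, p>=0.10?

Group means [26.38, 43.29, 49.00], grand mean 38.476
SSB = Σnᵢ(x̄ᵢ−x̄)² = 1997.935; SSW = ΣΣ(x−x̄ᵢ)² = 495.304
MSB = 1997.935/2 = 998.9673; MSW = 495.304/18 = 27.5169
F = MSB/MSW = 36.3038
df = (2, 18)
p-value (upper-tail) = 0.00000
→ bracket: p<0.01

p-value bracket: p<0.01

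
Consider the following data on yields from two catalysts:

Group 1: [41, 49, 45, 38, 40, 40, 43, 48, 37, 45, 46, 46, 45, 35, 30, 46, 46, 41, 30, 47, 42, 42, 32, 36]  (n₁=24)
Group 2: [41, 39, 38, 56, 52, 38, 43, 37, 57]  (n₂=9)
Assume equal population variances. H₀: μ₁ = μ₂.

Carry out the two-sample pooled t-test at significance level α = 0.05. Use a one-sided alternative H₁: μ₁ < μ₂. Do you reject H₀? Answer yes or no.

reject H₀: no

x̄₁=41.250, s₁=5.566, n₁=24
x̄₂=44.556, s₂=8.141, n₂=9
s_p² = [23·5.566² + 8·8.141²]/31 = 40.0878
SE = √(s_p²·(1/24+1/9)) = 2.4748
t = (41.250−44.556)/2.4748 = -1.3357
df = 31
p-value (one-sided, H₁ less) = 0.09569
At α=0.05: p ≥ α → fail to reject H₀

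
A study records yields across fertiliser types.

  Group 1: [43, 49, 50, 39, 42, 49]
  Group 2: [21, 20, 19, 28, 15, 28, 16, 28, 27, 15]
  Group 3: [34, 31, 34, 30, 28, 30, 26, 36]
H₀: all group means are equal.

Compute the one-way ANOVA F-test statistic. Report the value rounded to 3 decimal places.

Group means [45.33, 21.70, 31.12], grand mean 30.750
SSB = Σnᵢ(x̄ᵢ−x̄)² = 2096.192; SSW = ΣΣ(x−x̄ᵢ)² = 464.308
MSB = 2096.192/2 = 1048.0958; MSW = 464.308/21 = 22.1099
F = MSB/MSW = 47.4039
df = (2, 21)

test statistic = 47.404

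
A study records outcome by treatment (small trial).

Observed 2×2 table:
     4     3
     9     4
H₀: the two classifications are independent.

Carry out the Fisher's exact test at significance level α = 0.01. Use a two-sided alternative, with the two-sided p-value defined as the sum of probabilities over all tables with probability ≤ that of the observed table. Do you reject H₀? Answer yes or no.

reject H₀: no

Margins: r₁=7, r₂=13, c₁=13, c₂=7, n=20
p_obs = C(7,4)·C(13,9)/C(20,13); sum pmf over tables with pmf ≤ p_obs
p-value (two-sided) = 0.65135
At α=0.01: p ≥ α → fail to reject H₀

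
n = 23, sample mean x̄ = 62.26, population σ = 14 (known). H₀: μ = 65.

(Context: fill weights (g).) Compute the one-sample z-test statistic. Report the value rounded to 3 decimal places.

test statistic = -0.939

SE = σ/√n = 14/√23 = 2.9192
z = (x̄−μ₀)/SE = (62.26−65)/2.9192 = -0.9386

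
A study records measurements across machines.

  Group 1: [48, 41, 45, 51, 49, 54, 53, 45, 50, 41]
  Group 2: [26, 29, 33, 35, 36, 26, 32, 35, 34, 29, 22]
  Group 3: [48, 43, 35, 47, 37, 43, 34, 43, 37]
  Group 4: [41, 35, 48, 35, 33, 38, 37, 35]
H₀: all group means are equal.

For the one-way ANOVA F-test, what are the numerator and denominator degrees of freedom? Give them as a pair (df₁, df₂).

k = 4 groups, N = 38 total
df = (k−1, N−k) = (4−1, 38−4) = (3, 34)

degrees of freedom = [3, 34]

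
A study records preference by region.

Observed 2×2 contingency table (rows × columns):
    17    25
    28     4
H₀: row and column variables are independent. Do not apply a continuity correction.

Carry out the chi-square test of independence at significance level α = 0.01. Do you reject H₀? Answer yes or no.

reject H₀: yes

Row totals [42, 32], col totals [45, 29], n=74
χ² = (17−25.54)²/25.54 + (25−16.46)²/16.46 + (28−19.46)²/19.46 + (4−12.54)²/12.54 = 16.8522
df = 1
p-value (upper-tail) = 0.00004
At α=0.01: p < α → reject H₀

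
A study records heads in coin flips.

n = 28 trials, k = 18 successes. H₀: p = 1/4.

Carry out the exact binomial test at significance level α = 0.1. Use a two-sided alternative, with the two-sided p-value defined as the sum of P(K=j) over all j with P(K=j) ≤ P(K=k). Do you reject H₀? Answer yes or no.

Exact binomial: n=28, k=18, p₀=1/4=0.2500
P(X=j) = C(n,j)·p₀^j·(1−p₀)^(n−j); p = Σ P(X=j) over j with P(X=j) ≤ P(X=18)
p-value (two-sided) = 0.00001
At α=0.1: p < α → reject H₀

reject H₀: yes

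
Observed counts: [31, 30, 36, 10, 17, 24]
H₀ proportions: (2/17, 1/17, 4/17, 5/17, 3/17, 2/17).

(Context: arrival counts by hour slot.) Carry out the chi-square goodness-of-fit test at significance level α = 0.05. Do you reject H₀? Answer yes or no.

n = 148; E_i = n·p_i = [17.41, 8.71, 34.82, 43.53, 26.12, 17.41]
χ² = (31−17.41)²/17.41 + (30−8.71)²/8.71 + (36−34.82)²/34.82 + (10−43.53)²/43.53 + (17−26.12)²/26.12 + (24−17.41)²/17.41 = 94.2309
df = 5
p-value (upper-tail) = 0.00000
At α=0.05: p < α → reject H₀

reject H₀: yes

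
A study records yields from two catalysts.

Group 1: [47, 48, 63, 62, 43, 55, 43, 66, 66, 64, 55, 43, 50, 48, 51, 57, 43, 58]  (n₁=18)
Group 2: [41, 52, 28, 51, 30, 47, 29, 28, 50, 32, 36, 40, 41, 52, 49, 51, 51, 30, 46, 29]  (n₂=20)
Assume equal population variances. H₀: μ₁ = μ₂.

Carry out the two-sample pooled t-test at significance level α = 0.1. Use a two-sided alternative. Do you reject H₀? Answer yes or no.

x̄₁=53.444, s₁=8.347, n₁=18
x̄₂=40.650, s₂=9.516, n₂=20
s_p² = [17·8.347² + 19·9.516²]/36 = 80.6943
SE = √(s_p²·(1/18+1/20)) = 2.9185
t = (53.444−40.650)/2.9185 = 4.3839
df = 36
p-value (two-sided) = 0.00010
At α=0.1: p < α → reject H₀

reject H₀: yes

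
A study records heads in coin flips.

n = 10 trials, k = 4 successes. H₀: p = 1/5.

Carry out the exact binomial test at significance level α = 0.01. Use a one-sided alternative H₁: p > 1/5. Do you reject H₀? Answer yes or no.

Exact binomial: n=10, k=4, p₀=1/5=0.2000
P(X≥4) from Σ C(n,i)·p₀^i·(1−p₀)^(n−i)
p-value (one-sided, H₁ greater) = 0.12087
At α=0.01: p ≥ α → fail to reject H₀

reject H₀: no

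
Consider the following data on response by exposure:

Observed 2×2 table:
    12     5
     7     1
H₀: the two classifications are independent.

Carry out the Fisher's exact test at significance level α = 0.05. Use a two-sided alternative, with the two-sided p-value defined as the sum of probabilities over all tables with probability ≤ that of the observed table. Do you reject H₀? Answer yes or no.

reject H₀: no

Margins: r₁=17, r₂=8, c₁=19, c₂=6, n=25
p_obs = C(17,12)·C(8,7)/C(25,19); sum pmf over tables with pmf ≤ p_obs
p-value (two-sided) = 0.62372
At α=0.05: p ≥ α → fail to reject H₀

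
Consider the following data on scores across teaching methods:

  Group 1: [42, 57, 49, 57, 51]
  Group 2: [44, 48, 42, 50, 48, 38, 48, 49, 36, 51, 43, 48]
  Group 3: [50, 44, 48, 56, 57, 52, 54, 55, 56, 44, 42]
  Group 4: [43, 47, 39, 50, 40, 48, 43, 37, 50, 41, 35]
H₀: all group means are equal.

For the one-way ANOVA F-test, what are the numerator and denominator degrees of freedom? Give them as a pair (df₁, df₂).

k = 4 groups, N = 39 total
df = (k−1, N−k) = (4−1, 39−4) = (3, 35)

degrees of freedom = [3, 35]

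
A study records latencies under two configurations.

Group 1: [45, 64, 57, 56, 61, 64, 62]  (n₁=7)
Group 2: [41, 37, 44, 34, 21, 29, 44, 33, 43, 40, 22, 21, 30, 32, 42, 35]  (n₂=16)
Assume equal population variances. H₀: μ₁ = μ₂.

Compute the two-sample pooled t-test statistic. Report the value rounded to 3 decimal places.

test statistic = 6.953

x̄₁=58.429, s₁=6.705, n₁=7
x̄₂=34.250, s₂=8.029, n₂=16
s_p² = [6·6.705² + 15·8.029²]/21 = 58.8912
SE = √(s_p²·(1/7+1/16)) = 3.4776
t = (58.429−34.250)/3.4776 = 6.9527
df = 21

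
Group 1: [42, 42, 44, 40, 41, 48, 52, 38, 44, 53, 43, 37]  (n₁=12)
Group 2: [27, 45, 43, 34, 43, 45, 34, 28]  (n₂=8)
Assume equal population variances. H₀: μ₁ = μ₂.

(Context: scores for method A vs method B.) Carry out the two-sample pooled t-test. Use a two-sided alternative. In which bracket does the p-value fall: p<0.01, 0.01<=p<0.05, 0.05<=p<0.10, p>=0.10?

x̄₁=43.667, s₁=5.033, n₁=12
x̄₂=37.375, s₂=7.539, n₂=8
s_p² = [11·5.033² + 7·7.539²]/18 = 37.5856
SE = √(s_p²·(1/12+1/8)) = 2.7983
t = (43.667−37.375)/2.7983 = 2.2484
df = 18
p-value (two-sided) = 0.03731
→ bracket: 0.01<=p<0.05

p-value bracket: 0.01<=p<0.05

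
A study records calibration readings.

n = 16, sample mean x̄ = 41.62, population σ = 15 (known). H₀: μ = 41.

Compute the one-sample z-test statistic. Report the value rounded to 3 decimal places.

test statistic = 0.165

SE = σ/√n = 15/√16 = 3.7500
z = (x̄−μ₀)/SE = (41.62−41)/3.7500 = 0.1653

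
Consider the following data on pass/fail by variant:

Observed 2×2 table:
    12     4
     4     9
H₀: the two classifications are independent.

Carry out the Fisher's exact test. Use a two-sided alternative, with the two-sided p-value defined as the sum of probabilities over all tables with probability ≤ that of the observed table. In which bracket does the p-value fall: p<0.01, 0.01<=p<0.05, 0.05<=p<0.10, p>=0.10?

p-value bracket: 0.01<=p<0.05

Margins: r₁=16, r₂=13, c₁=16, c₂=13, n=29
p_obs = C(16,12)·C(13,4)/C(29,16); sum pmf over tables with pmf ≤ p_obs
p-value (two-sided) = 0.02705
→ bracket: 0.01<=p<0.05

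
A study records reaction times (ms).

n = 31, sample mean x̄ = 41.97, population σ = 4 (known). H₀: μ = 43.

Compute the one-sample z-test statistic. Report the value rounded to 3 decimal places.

SE = σ/√n = 4/√31 = 0.7184
z = (x̄−μ₀)/SE = (41.97−43)/0.7184 = -1.4337

test statistic = -1.434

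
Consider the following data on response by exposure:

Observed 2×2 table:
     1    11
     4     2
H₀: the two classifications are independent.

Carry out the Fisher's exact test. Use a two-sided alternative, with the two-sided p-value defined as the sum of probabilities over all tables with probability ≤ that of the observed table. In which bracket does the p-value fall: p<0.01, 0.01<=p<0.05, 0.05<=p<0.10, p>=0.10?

p-value bracket: 0.01<=p<0.05

Margins: r₁=12, r₂=6, c₁=5, c₂=13, n=18
p_obs = C(12,1)·C(6,4)/C(18,5); sum pmf over tables with pmf ≤ p_obs
p-value (two-sided) = 0.02171
→ bracket: 0.01<=p<0.05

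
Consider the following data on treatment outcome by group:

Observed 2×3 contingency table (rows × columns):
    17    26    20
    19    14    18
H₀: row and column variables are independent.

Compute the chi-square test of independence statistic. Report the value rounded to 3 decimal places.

test statistic = 2.582

Row totals [63, 51], col totals [36, 40, 38], n=114
χ² = (17−19.89)²/19.89 + (26−22.11)²/22.11 + (20−21.00)²/21.00 + (19−16.11)²/16.11 + (14−17.89)²/17.89 + (18−17.00)²/17.00 = 2.5818
df = 2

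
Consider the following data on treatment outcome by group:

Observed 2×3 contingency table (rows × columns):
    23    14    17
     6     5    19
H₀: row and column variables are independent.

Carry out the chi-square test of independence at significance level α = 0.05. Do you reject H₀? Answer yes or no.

Row totals [54, 30], col totals [29, 19, 36], n=84
χ² = (23−18.64)²/18.64 + (14−12.21)²/12.21 + (17−23.14)²/23.14 + (6−10.36)²/10.36 + (5−6.79)²/6.79 + (19−12.86)²/12.86 = 8.1478
df = 2
p-value (upper-tail) = 0.01701
At α=0.05: p < α → reject H₀

reject H₀: yes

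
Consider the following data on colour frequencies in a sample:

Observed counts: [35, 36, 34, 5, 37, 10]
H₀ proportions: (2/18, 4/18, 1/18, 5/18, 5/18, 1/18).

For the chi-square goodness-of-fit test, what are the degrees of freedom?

df = k − 1 = 6 − 1 = 5

degrees of freedom = 5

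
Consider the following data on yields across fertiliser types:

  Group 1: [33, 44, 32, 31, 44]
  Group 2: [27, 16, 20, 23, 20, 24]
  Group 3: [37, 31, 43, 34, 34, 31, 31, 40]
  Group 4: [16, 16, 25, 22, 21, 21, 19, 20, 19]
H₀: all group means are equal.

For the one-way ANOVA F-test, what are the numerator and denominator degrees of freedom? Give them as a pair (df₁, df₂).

degrees of freedom = [3, 24]

k = 4 groups, N = 28 total
df = (k−1, N−k) = (4−1, 28−4) = (3, 24)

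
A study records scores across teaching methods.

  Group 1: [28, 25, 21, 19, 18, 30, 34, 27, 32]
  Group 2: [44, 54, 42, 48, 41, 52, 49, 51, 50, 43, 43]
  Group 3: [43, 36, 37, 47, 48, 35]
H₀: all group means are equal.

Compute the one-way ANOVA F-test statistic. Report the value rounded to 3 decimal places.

test statistic = 40.721

Group means [26.00, 47.00, 41.00], grand mean 38.346
SSB = Σnᵢ(x̄ᵢ−x̄)² = 2237.885; SSW = ΣΣ(x−x̄ᵢ)² = 632.000
MSB = 2237.885/2 = 1118.9423; MSW = 632.000/23 = 27.4783
F = MSB/MSW = 40.7210
df = (2, 23)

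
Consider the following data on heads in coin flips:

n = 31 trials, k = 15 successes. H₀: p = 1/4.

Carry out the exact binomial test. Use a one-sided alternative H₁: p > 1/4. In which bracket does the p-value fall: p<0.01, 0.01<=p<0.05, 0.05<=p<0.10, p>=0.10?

p-value bracket: p<0.01

Exact binomial: n=31, k=15, p₀=1/4=0.2500
P(X≥15) from Σ C(n,i)·p₀^i·(1−p₀)^(n−i)
p-value (one-sided, H₁ greater) = 0.00411
→ bracket: p<0.01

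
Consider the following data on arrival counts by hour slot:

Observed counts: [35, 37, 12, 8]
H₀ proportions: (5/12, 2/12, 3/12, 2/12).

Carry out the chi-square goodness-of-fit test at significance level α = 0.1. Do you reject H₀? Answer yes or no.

reject H₀: yes

n = 92; E_i = n·p_i = [38.33, 15.33, 23.00, 15.33]
χ² = (35−38.33)²/38.33 + (37−15.33)²/15.33 + (12−23.00)²/23.00 + (8−15.33)²/15.33 = 39.6739
df = 3
p-value (upper-tail) = 0.00000
At α=0.1: p < α → reject H₀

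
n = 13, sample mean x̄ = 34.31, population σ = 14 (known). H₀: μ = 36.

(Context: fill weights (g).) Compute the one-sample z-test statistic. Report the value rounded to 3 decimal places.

test statistic = -0.435

SE = σ/√n = 14/√13 = 3.8829
z = (x̄−μ₀)/SE = (34.31−36)/3.8829 = -0.4352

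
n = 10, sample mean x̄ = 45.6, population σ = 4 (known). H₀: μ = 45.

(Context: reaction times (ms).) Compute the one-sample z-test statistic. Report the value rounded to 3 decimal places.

test statistic = 0.474

SE = σ/√n = 4/√10 = 1.2649
z = (x̄−μ₀)/SE = (45.6−45)/1.2649 = 0.4743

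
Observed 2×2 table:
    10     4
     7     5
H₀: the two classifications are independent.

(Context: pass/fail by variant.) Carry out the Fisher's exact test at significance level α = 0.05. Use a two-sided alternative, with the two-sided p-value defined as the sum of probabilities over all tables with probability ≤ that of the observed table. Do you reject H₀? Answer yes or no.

Margins: r₁=14, r₂=12, c₁=17, c₂=9, n=26
p_obs = C(14,10)·C(12,7)/C(26,17); sum pmf over tables with pmf ≤ p_obs
p-value (two-sided) = 0.68284
At α=0.05: p ≥ α → fail to reject H₀

reject H₀: no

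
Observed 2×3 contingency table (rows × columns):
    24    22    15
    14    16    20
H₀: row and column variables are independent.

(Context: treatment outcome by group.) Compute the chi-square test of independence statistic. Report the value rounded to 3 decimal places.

Row totals [61, 50], col totals [38, 38, 35], n=111
χ² = (24−20.88)²/20.88 + (22−20.88)²/20.88 + (15−19.23)²/19.23 + (14−17.12)²/17.12 + (16−17.12)²/17.12 + (20−15.77)²/15.77 = 3.2349
df = 2

test statistic = 3.235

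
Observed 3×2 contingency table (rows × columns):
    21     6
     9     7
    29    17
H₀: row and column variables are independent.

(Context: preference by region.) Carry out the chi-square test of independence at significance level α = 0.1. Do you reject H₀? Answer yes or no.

Row totals [27, 16, 46], col totals [59, 30], n=89
χ² = (21−17.90)²/17.90 + (6−9.10)²/9.10 + (9−10.61)²/10.61 + (7−5.39)²/5.39 + (29−30.49)²/30.49 + (17−15.51)²/15.51 = 2.5333
df = 2
p-value (upper-tail) = 0.28177
At α=0.1: p ≥ α → fail to reject H₀

reject H₀: no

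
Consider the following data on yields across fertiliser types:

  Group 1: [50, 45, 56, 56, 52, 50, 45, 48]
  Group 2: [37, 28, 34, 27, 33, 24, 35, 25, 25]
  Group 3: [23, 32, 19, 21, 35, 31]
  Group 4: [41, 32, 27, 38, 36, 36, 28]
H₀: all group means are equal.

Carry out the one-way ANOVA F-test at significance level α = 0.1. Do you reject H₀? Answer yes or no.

reject H₀: yes

Group means [50.25, 29.78, 26.83, 34.00], grand mean 35.633
SSB = Σnᵢ(x̄ᵢ−x̄)² = 2501.078; SSW = ΣΣ(x−x̄ᵢ)² = 709.889
MSB = 2501.078/3 = 833.6926; MSW = 709.889/26 = 27.3034
F = MSB/MSW = 30.5344
df = (3, 26)
p-value (upper-tail) = 0.00000
At α=0.1: p < α → reject H₀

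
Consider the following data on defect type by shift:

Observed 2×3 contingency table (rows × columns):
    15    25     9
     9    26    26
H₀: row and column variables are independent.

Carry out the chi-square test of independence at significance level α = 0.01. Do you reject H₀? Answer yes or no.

Row totals [49, 61], col totals [24, 51, 35], n=110
χ² = (15−10.69)²/10.69 + (25−22.72)²/22.72 + (9−15.59)²/15.59 + (9−13.31)²/13.31 + (26−28.28)²/28.28 + (26−19.41)²/19.41 = 8.5696
df = 2
p-value (upper-tail) = 0.01378
At α=0.01: p ≥ α → fail to reject H₀

reject H₀: no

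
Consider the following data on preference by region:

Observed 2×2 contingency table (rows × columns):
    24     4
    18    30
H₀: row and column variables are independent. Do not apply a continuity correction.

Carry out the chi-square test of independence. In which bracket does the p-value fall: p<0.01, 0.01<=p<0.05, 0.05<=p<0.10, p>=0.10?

p-value bracket: p<0.01

Row totals [28, 48], col totals [42, 34], n=76
χ² = (24−15.47)²/15.47 + (4−12.53)²/12.53 + (18−26.53)²/26.53 + (30−21.47)²/21.47 = 16.6279
df = 1
p-value (upper-tail) = 0.00005
→ bracket: p<0.01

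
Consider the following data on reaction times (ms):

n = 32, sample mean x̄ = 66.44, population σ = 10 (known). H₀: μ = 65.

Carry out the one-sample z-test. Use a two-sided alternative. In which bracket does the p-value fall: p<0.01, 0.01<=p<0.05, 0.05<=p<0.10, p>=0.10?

p-value bracket: p>=0.10

SE = σ/√n = 10/√32 = 1.7678
z = (x̄−μ₀)/SE = (66.44−65)/1.7678 = 0.8146
p-value (two-sided) = 0.41531
→ bracket: p>=0.10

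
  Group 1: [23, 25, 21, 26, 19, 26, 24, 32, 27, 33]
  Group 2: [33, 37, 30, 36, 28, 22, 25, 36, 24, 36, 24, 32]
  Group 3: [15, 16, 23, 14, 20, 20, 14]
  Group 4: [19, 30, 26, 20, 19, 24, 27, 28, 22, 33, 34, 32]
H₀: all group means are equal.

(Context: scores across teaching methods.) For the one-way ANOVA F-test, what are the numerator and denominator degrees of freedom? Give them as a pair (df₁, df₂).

k = 4 groups, N = 41 total
df = (k−1, N−k) = (4−1, 41−4) = (3, 37)

degrees of freedom = [3, 37]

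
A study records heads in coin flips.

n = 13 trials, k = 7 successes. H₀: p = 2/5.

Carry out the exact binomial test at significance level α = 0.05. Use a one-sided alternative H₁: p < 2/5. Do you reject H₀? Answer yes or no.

reject H₀: no

Exact binomial: n=13, k=7, p₀=2/5=0.4000
P(X≤7) from Σ C(n,i)·p₀^i·(1−p₀)^(n−i)
p-value (one-sided, H₁ less) = 0.90233
At α=0.05: p ≥ α → fail to reject H₀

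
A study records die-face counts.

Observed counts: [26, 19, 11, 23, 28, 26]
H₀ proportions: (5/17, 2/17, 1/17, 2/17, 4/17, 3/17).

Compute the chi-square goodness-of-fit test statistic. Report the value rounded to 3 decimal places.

n = 133; E_i = n·p_i = [39.12, 15.65, 7.82, 15.65, 31.29, 23.47]
χ² = (26−39.12)²/39.12 + (19−15.65)²/15.65 + (11−7.82)²/7.82 + (23−15.65)²/15.65 + (28−31.29)²/31.29 + (26−23.47)²/23.47 = 10.4817
df = 5

test statistic = 10.482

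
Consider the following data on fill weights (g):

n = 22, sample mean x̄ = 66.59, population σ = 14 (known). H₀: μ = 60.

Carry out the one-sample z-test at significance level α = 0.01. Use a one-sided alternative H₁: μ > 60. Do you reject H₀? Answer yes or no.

SE = σ/√n = 14/√22 = 2.9848
z = (x̄−μ₀)/SE = (66.59−60)/2.9848 = 2.2078
p-value (one-sided, H₁ greater) = 0.01363
At α=0.01: p ≥ α → fail to reject H₀

reject H₀: no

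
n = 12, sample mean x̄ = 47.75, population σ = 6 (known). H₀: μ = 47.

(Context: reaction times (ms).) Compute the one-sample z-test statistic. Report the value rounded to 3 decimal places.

SE = σ/√n = 6/√12 = 1.7321
z = (x̄−μ₀)/SE = (47.75−47)/1.7321 = 0.4330

test statistic = 0.433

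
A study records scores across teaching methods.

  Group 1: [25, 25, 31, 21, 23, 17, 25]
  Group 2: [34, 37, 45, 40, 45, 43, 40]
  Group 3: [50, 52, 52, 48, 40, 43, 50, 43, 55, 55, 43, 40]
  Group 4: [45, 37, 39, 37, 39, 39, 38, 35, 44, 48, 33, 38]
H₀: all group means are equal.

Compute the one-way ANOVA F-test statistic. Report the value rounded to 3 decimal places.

Group means [23.86, 40.57, 47.58, 39.33], grand mean 39.316
SSB = Σnᵢ(x̄ᵢ−x̄)² = 2504.056; SSW = ΣΣ(x−x̄ᵢ)² = 754.155
MSB = 2504.056/3 = 834.6853; MSW = 754.155/34 = 22.1810
F = MSB/MSW = 37.6306
df = (3, 34)

test statistic = 37.631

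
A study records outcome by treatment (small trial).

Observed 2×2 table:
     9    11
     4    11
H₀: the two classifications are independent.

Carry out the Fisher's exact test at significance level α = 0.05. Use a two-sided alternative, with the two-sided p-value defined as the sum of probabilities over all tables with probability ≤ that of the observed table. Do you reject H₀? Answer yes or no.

Margins: r₁=20, r₂=15, c₁=13, c₂=22, n=35
p_obs = C(20,9)·C(15,4)/C(35,13); sum pmf over tables with pmf ≤ p_obs
p-value (two-sided) = 0.31202
At α=0.05: p ≥ α → fail to reject H₀

reject H₀: no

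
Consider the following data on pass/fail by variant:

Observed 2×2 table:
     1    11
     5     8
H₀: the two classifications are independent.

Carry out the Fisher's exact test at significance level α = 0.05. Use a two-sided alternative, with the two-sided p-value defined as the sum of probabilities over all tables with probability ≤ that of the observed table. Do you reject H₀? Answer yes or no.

reject H₀: no

Margins: r₁=12, r₂=13, c₁=6, c₂=19, n=25
p_obs = C(12,1)·C(13,5)/C(25,6); sum pmf over tables with pmf ≤ p_obs
p-value (two-sided) = 0.16025
At α=0.05: p ≥ α → fail to reject H₀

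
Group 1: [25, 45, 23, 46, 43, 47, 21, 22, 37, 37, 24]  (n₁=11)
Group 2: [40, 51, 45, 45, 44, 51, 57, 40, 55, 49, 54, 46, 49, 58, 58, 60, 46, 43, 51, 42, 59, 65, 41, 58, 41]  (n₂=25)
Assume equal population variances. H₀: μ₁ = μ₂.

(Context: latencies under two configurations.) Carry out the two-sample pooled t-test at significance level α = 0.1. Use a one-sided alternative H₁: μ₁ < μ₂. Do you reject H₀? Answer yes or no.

x̄₁=33.636, s₁=10.708, n₁=11
x̄₂=49.920, s₂=7.320, n₂=25
s_p² = [10·10.708² + 24·7.320²]/34 = 71.5407
SE = √(s_p²·(1/11+1/25)) = 3.0603
t = (33.636−49.920)/3.0603 = -5.3210
df = 34
p-value (one-sided, H₁ less) = 0.00000
At α=0.1: p < α → reject H₀

reject H₀: yes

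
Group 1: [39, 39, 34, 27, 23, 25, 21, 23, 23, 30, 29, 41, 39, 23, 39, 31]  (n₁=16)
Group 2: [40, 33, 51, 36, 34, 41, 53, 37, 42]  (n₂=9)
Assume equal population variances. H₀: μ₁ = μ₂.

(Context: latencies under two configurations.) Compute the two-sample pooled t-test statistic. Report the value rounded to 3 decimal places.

test statistic = -3.499

x̄₁=30.375, s₁=7.173, n₁=16
x̄₂=40.778, s₂=7.067, n₂=9
s_p² = [15·7.173² + 8·7.067²]/23 = 50.9263
SE = √(s_p²·(1/16+1/9)) = 2.9734
t = (30.375−40.778)/2.9734 = -3.4986
df = 23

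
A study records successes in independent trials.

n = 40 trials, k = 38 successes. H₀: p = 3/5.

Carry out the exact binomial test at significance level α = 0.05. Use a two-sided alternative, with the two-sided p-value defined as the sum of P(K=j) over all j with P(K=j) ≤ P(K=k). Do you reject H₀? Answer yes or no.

reject H₀: yes

Exact binomial: n=40, k=38, p₀=3/5=0.6000
P(X=j) = C(n,j)·p₀^j·(1−p₀)^(n−j); p = Σ P(X=j) over j with P(X=j) ≤ P(X=38)
p-value (two-sided) = 0.00000
At α=0.05: p < α → reject H₀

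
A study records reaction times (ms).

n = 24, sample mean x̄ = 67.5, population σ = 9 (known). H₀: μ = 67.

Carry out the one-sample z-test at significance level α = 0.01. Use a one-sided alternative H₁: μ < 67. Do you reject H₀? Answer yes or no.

reject H₀: no

SE = σ/√n = 9/√24 = 1.8371
z = (x̄−μ₀)/SE = (67.5−67)/1.8371 = 0.2722
p-value (one-sided, H₁ less) = 0.60725
At α=0.01: p ≥ α → fail to reject H₀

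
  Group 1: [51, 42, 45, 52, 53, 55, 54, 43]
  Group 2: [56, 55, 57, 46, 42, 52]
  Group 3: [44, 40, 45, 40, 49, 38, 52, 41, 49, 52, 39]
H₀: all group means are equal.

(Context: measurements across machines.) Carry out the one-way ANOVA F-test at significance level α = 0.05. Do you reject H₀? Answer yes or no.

Group means [49.38, 51.33, 44.45], grand mean 47.680
SSB = Σnᵢ(x̄ᵢ−x̄)² = 217.504; SSW = ΣΣ(x−x̄ᵢ)² = 651.936
MSB = 217.504/2 = 108.7522; MSW = 651.936/22 = 29.6334
F = MSB/MSW = 3.6699
df = (2, 22)
p-value (upper-tail) = 0.04213
At α=0.05: p < α → reject H₀

reject H₀: yes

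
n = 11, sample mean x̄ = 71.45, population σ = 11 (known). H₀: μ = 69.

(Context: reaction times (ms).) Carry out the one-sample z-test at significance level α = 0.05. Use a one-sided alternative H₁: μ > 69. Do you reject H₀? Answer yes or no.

reject H₀: no

SE = σ/√n = 11/√11 = 3.3166
z = (x̄−μ₀)/SE = (71.45−69)/3.3166 = 0.7387
p-value (one-sided, H₁ greater) = 0.23004
At α=0.05: p ≥ α → fail to reject H₀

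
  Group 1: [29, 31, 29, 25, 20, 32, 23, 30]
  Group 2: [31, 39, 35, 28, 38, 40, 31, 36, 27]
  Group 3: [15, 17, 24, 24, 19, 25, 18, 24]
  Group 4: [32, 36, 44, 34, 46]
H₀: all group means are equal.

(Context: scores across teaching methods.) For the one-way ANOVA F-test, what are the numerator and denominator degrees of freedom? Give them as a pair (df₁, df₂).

k = 4 groups, N = 30 total
df = (k−1, N−k) = (4−1, 30−4) = (3, 26)

degrees of freedom = [3, 26]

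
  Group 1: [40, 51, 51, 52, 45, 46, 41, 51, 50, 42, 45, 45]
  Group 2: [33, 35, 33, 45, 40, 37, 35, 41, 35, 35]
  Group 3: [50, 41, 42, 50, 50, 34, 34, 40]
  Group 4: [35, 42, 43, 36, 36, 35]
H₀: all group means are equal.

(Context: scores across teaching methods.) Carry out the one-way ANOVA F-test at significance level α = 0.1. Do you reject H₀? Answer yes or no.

Group means [46.58, 36.90, 42.62, 37.83], grand mean 41.556
SSB = Σnᵢ(x̄ᵢ−x̄)² = 612.364; SSW = ΣΣ(x−x̄ᵢ)² = 728.525
MSB = 612.364/3 = 204.1213; MSW = 728.525/32 = 22.7664
F = MSB/MSW = 8.9659
df = (3, 32)
p-value (upper-tail) = 0.00019
At α=0.1: p < α → reject H₀

reject H₀: yes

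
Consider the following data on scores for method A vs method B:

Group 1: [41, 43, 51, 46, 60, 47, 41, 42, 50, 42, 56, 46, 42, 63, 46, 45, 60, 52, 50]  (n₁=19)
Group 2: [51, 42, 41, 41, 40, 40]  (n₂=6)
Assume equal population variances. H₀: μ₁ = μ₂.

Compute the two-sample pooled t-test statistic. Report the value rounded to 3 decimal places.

x̄₁=48.579, s₁=6.899, n₁=19
x̄₂=42.500, s₂=4.231, n₂=6
s_p² = [18·6.899² + 5·4.231²]/23 = 41.1362
SE = √(s_p²·(1/19+1/6)) = 3.0035
t = (48.579−42.500)/3.0035 = 2.0239
df = 23

test statistic = 2.024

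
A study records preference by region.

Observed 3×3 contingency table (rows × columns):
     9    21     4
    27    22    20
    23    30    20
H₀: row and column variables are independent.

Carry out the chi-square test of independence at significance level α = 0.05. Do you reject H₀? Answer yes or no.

reject H₀: no

Row totals [34, 69, 73], col totals [59, 73, 44], n=176
χ² = (9−11.40)²/11.40 + (21−14.10)²/14.10 + (4−8.50)²/8.50 + (27−23.13)²/23.13 + (22−28.62)²/28.62 + (20−17.25)²/17.25 + (23−24.47)²/24.47 + (30−30.28)²/30.28 + (20−18.25)²/18.25 = 9.1361
df = 4
p-value (upper-tail) = 0.05779
At α=0.05: p ≥ α → fail to reject H₀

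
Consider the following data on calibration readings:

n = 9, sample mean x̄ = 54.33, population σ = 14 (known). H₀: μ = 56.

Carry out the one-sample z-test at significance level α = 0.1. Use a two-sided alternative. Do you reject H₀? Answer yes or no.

SE = σ/√n = 14/√9 = 4.6667
z = (x̄−μ₀)/SE = (54.33−56)/4.6667 = -0.3579
p-value (two-sided) = 0.72045
At α=0.1: p ≥ α → fail to reject H₀

reject H₀: no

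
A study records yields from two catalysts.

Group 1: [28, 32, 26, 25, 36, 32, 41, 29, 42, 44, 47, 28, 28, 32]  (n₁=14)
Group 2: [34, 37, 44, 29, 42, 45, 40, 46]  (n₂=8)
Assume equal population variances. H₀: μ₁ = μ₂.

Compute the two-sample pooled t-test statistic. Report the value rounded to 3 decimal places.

test statistic = -2.015

x̄₁=33.571, s₁=7.197, n₁=14
x̄₂=39.625, s₂=5.927, n₂=8
s_p² = [13·7.197² + 7·5.927²]/20 = 45.9652
SE = √(s_p²·(1/14+1/8)) = 3.0048
t = (33.571−39.625)/3.0048 = -2.0146
df = 20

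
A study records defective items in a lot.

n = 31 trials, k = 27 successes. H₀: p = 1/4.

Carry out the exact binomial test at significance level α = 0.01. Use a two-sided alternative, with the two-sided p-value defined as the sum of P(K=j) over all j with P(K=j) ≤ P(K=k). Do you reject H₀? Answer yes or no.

Exact binomial: n=31, k=27, p₀=1/4=0.2500
P(X=j) = C(n,j)·p₀^j·(1−p₀)^(n−j); p = Σ P(X=j) over j with P(X=j) ≤ P(X=27)
p-value (two-sided) = 0.00000
At α=0.01: p < α → reject H₀

reject H₀: yes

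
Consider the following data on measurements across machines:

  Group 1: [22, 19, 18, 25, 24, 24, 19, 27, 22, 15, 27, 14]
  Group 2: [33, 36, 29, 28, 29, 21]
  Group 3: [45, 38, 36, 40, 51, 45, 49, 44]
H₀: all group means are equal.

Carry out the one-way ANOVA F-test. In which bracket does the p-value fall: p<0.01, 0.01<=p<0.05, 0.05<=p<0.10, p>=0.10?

Group means [21.33, 29.33, 43.50], grand mean 30.000
SSB = Σnᵢ(x̄ᵢ−x̄)² = 2362.000; SSW = ΣΣ(x−x̄ᵢ)² = 528.000
MSB = 2362.000/2 = 1181.0000; MSW = 528.000/23 = 22.9565
F = MSB/MSW = 51.4451
df = (2, 23)
p-value (upper-tail) = 0.00000
→ bracket: p<0.01

p-value bracket: p<0.01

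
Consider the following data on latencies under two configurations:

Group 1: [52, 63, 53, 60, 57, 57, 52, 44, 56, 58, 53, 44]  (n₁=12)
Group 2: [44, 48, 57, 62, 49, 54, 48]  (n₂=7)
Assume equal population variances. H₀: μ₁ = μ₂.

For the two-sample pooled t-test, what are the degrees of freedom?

degrees of freedom = 17

df = n₁ + n₂ − 2 = 12 + 7 − 2 = 17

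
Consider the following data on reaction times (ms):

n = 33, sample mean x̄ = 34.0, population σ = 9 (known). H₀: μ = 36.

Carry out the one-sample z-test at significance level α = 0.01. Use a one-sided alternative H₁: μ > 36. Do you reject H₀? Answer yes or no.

SE = σ/√n = 9/√33 = 1.5667
z = (x̄−μ₀)/SE = (34.0−36)/1.5667 = -1.2766
p-value (one-sided, H₁ greater) = 0.89912
At α=0.01: p ≥ α → fail to reject H₀

reject H₀: no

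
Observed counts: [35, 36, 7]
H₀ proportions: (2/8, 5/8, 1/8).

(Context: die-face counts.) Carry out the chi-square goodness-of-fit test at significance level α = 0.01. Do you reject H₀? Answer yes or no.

n = 78; E_i = n·p_i = [19.50, 48.75, 9.75]
χ² = (35−19.50)²/19.50 + (36−48.75)²/48.75 + (7−9.75)²/9.75 = 16.4308
df = 2
p-value (upper-tail) = 0.00027
At α=0.01: p < α → reject H₀

reject H₀: yes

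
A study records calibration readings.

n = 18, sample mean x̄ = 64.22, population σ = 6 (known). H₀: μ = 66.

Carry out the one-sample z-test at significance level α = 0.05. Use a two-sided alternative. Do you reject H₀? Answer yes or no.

reject H₀: no

SE = σ/√n = 6/√18 = 1.4142
z = (x̄−μ₀)/SE = (64.22−66)/1.4142 = -1.2587
p-value (two-sided) = 0.20816
At α=0.05: p ≥ α → fail to reject H₀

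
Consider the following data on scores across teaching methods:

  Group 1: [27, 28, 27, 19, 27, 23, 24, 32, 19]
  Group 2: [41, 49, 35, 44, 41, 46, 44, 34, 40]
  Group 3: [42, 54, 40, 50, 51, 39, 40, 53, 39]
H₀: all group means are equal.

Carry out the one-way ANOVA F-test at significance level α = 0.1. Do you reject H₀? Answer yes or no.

reject H₀: yes

Group means [25.11, 41.56, 45.33], grand mean 37.333
SSB = Σnᵢ(x̄ᵢ−x̄)² = 2080.889; SSW = ΣΣ(x−x̄ᵢ)² = 673.111
MSB = 2080.889/2 = 1040.4444; MSW = 673.111/24 = 28.0463
F = MSB/MSW = 37.0974
df = (2, 24)
p-value (upper-tail) = 0.00000
At α=0.1: p < α → reject H₀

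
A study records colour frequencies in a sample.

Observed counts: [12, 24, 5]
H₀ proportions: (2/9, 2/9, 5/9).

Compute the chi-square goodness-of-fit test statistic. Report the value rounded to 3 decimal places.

test statistic = 39.122

n = 41; E_i = n·p_i = [9.11, 9.11, 22.78]
χ² = (12−9.11)²/9.11 + (24−9.11)²/9.11 + (5−22.78)²/22.78 = 39.1220
df = 2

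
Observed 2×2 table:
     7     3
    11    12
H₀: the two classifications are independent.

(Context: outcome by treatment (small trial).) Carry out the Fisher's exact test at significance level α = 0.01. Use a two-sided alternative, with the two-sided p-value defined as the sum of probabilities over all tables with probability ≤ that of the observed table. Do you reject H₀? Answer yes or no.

reject H₀: no

Margins: r₁=10, r₂=23, c₁=18, c₂=15, n=33
p_obs = C(10,7)·C(23,11)/C(33,18); sum pmf over tables with pmf ≤ p_obs
p-value (two-sided) = 0.28280
At α=0.01: p ≥ α → fail to reject H₀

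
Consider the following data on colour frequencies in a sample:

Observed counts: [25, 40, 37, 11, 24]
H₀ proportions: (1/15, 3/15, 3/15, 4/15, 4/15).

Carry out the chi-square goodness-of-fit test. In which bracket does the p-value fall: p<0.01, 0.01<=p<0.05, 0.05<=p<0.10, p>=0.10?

n = 137; E_i = n·p_i = [9.13, 27.40, 27.40, 36.53, 36.53]
χ² = (25−9.13)²/9.13 + (40−27.40)²/27.40 + (37−27.40)²/27.40 + (11−36.53)²/36.53 + (24−36.53)²/36.53 = 58.8668
df = 4
p-value (upper-tail) = 0.00000
→ bracket: p<0.01

p-value bracket: p<0.01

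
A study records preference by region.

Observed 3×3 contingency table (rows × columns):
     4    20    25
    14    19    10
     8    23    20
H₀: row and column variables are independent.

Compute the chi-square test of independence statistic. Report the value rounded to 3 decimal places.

test statistic = 12.485

Row totals [49, 43, 51], col totals [26, 62, 55], n=143
χ² = (4−8.91)²/8.91 + (20−21.24)²/21.24 + (25−18.85)²/18.85 + (14−7.82)²/7.82 + (19−18.64)²/18.64 + (10−16.54)²/16.54 + (8−9.27)²/9.27 + (23−22.11)²/22.11 + (20−19.62)²/19.62 = 12.4850
df = 4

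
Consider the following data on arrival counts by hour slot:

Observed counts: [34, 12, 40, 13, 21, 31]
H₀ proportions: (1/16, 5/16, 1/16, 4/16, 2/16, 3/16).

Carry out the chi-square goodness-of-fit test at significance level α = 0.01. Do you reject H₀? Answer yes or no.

reject H₀: yes

n = 151; E_i = n·p_i = [9.44, 47.19, 9.44, 37.75, 18.88, 28.31]
χ² = (34−9.44)²/9.44 + (12−47.19)²/47.19 + (40−9.44)²/9.44 + (13−37.75)²/37.75 + (21−18.88)²/18.88 + (31−28.31)²/28.31 = 205.8618
df = 5
p-value (upper-tail) = 0.00000
At α=0.01: p < α → reject H₀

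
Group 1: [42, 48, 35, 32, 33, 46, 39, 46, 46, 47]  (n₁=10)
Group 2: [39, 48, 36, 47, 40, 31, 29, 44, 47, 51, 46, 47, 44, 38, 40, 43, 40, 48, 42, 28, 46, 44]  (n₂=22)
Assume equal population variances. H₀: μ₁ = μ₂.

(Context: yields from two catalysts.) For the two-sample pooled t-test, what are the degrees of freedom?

df = n₁ + n₂ − 2 = 10 + 22 − 2 = 30

degrees of freedom = 30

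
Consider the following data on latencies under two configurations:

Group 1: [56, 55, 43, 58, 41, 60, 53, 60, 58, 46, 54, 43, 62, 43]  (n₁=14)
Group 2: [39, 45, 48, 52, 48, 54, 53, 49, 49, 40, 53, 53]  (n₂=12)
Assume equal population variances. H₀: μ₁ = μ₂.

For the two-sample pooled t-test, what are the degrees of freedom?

df = n₁ + n₂ − 2 = 14 + 12 − 2 = 24

degrees of freedom = 24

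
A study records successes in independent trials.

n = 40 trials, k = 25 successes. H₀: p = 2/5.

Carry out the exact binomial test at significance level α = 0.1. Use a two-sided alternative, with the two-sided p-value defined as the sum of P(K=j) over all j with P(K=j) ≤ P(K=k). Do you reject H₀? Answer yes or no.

Exact binomial: n=40, k=25, p₀=2/5=0.4000
P(X=j) = C(n,j)·p₀^j·(1−p₀)^(n−j); p = Σ P(X=j) over j with P(X=j) ≤ P(X=25)
p-value (two-sided) = 0.00540
At α=0.1: p < α → reject H₀

reject H₀: yes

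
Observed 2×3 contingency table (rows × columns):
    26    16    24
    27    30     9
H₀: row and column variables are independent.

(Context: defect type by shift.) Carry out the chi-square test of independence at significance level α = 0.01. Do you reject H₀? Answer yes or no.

reject H₀: yes

Row totals [66, 66], col totals [53, 46, 33], n=132
χ² = (26−26.50)²/26.50 + (16−23.00)²/23.00 + (24−16.50)²/16.50 + (27−26.50)²/26.50 + (30−23.00)²/23.00 + (9−16.50)²/16.50 = 11.0979
df = 2
p-value (upper-tail) = 0.00389
At α=0.01: p < α → reject H₀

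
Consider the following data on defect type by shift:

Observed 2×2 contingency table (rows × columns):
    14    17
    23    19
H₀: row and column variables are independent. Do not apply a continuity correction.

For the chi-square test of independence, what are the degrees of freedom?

degrees of freedom = 1

df = (r−1)(c−1) = (2−1)·(2−1) = 1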